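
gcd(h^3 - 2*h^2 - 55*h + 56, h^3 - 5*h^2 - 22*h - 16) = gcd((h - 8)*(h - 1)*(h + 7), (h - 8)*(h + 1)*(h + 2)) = h - 8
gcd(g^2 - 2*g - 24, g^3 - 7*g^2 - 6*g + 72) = g - 6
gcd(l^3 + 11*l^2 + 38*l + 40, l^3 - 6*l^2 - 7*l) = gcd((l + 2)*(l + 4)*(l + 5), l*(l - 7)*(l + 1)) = 1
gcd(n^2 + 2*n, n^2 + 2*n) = n^2 + 2*n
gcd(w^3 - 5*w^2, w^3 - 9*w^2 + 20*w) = w^2 - 5*w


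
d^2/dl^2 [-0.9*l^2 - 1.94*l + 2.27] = -1.80000000000000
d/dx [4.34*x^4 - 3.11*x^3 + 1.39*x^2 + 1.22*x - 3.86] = 17.36*x^3 - 9.33*x^2 + 2.78*x + 1.22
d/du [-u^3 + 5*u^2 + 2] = u*(10 - 3*u)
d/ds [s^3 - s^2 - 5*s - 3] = 3*s^2 - 2*s - 5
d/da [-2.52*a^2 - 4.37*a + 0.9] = -5.04*a - 4.37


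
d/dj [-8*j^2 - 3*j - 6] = -16*j - 3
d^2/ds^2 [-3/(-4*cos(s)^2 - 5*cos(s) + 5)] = 3*(-64*sin(s)^4 + 137*sin(s)^2 + 50*cos(s) - 15*cos(3*s) + 17)/(-4*sin(s)^2 + 5*cos(s) - 1)^3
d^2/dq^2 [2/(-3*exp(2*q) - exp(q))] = 2*((3*exp(q) + 1)*(12*exp(q) + 1) - 2*(6*exp(q) + 1)^2)*exp(-q)/(3*exp(q) + 1)^3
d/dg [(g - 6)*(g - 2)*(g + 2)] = 3*g^2 - 12*g - 4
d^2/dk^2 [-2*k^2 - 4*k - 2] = -4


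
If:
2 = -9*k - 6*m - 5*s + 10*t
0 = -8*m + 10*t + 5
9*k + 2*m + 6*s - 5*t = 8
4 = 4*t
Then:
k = -263/36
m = 15/8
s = 25/2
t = 1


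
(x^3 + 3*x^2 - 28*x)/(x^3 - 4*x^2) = (x + 7)/x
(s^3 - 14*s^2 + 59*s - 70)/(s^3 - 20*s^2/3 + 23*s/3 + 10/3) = 3*(s - 7)/(3*s + 1)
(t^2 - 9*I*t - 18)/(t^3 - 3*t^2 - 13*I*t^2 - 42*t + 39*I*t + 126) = (t - 3*I)/(t^2 - t*(3 + 7*I) + 21*I)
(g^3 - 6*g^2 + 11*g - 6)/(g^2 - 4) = (g^2 - 4*g + 3)/(g + 2)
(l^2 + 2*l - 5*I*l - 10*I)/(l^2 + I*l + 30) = (l + 2)/(l + 6*I)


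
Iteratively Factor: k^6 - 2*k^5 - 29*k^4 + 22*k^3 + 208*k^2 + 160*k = (k)*(k^5 - 2*k^4 - 29*k^3 + 22*k^2 + 208*k + 160) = k*(k - 5)*(k^4 + 3*k^3 - 14*k^2 - 48*k - 32) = k*(k - 5)*(k - 4)*(k^3 + 7*k^2 + 14*k + 8) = k*(k - 5)*(k - 4)*(k + 4)*(k^2 + 3*k + 2) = k*(k - 5)*(k - 4)*(k + 1)*(k + 4)*(k + 2)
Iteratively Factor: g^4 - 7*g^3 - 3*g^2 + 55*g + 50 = (g - 5)*(g^3 - 2*g^2 - 13*g - 10) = (g - 5)^2*(g^2 + 3*g + 2) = (g - 5)^2*(g + 1)*(g + 2)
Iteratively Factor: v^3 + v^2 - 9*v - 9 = (v + 3)*(v^2 - 2*v - 3) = (v + 1)*(v + 3)*(v - 3)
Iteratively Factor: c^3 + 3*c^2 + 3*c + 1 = (c + 1)*(c^2 + 2*c + 1) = (c + 1)^2*(c + 1)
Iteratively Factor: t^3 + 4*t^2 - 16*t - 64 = (t - 4)*(t^2 + 8*t + 16) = (t - 4)*(t + 4)*(t + 4)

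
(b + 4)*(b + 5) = b^2 + 9*b + 20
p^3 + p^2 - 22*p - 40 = (p - 5)*(p + 2)*(p + 4)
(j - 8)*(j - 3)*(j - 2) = j^3 - 13*j^2 + 46*j - 48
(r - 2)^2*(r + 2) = r^3 - 2*r^2 - 4*r + 8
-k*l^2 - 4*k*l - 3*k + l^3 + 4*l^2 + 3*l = (-k + l)*(l + 1)*(l + 3)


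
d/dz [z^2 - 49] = 2*z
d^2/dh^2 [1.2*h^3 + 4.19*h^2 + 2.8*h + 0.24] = 7.2*h + 8.38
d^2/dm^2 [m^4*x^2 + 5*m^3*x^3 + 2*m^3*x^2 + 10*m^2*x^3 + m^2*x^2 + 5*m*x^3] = x^2*(12*m^2 + 30*m*x + 12*m + 20*x + 2)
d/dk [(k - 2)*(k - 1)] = 2*k - 3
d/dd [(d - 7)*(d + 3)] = 2*d - 4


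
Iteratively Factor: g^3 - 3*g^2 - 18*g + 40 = (g + 4)*(g^2 - 7*g + 10) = (g - 2)*(g + 4)*(g - 5)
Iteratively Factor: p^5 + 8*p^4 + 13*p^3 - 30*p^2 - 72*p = (p + 3)*(p^4 + 5*p^3 - 2*p^2 - 24*p) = (p + 3)^2*(p^3 + 2*p^2 - 8*p) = (p + 3)^2*(p + 4)*(p^2 - 2*p) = p*(p + 3)^2*(p + 4)*(p - 2)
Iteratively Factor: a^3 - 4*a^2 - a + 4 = (a - 1)*(a^2 - 3*a - 4) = (a - 1)*(a + 1)*(a - 4)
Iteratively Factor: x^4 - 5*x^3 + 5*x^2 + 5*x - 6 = (x - 3)*(x^3 - 2*x^2 - x + 2) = (x - 3)*(x + 1)*(x^2 - 3*x + 2) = (x - 3)*(x - 2)*(x + 1)*(x - 1)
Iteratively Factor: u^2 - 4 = (u - 2)*(u + 2)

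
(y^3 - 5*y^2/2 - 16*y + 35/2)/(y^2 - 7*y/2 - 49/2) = (y^2 - 6*y + 5)/(y - 7)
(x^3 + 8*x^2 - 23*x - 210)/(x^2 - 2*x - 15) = (x^2 + 13*x + 42)/(x + 3)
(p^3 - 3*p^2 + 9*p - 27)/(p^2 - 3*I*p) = p - 3 + 3*I - 9*I/p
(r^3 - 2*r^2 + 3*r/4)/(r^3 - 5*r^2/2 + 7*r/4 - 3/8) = 2*r/(2*r - 1)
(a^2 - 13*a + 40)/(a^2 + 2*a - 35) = (a - 8)/(a + 7)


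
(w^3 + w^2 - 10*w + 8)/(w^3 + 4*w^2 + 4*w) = (w^3 + w^2 - 10*w + 8)/(w*(w^2 + 4*w + 4))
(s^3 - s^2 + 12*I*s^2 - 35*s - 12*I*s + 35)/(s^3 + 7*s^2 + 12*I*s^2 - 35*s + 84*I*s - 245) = (s - 1)/(s + 7)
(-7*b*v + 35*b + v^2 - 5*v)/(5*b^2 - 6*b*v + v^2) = (-7*b*v + 35*b + v^2 - 5*v)/(5*b^2 - 6*b*v + v^2)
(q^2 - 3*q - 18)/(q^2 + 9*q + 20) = (q^2 - 3*q - 18)/(q^2 + 9*q + 20)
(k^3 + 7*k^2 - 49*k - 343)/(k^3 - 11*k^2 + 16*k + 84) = (k^2 + 14*k + 49)/(k^2 - 4*k - 12)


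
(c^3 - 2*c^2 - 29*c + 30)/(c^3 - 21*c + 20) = (c - 6)/(c - 4)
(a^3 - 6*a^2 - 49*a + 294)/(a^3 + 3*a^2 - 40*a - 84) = (a - 7)/(a + 2)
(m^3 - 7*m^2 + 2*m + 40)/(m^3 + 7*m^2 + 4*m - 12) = (m^2 - 9*m + 20)/(m^2 + 5*m - 6)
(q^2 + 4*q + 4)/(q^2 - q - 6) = (q + 2)/(q - 3)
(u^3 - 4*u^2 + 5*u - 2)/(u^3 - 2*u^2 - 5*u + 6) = (u^2 - 3*u + 2)/(u^2 - u - 6)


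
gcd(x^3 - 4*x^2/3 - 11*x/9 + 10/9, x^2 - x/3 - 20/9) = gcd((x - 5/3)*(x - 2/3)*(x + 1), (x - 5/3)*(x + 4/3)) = x - 5/3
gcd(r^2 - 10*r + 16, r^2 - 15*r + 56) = r - 8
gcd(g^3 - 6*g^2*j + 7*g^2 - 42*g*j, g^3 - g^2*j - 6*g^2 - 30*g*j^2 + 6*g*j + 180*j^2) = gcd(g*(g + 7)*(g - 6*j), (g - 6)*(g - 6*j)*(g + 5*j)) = g - 6*j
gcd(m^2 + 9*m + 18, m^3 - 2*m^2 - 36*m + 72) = m + 6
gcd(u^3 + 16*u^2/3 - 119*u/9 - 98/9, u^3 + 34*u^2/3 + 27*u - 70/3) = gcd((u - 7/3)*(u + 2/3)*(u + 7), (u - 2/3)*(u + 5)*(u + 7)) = u + 7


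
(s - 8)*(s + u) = s^2 + s*u - 8*s - 8*u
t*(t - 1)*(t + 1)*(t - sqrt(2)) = t^4 - sqrt(2)*t^3 - t^2 + sqrt(2)*t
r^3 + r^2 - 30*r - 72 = (r - 6)*(r + 3)*(r + 4)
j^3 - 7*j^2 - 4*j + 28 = (j - 7)*(j - 2)*(j + 2)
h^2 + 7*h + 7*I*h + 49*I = (h + 7)*(h + 7*I)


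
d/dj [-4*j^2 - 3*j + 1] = -8*j - 3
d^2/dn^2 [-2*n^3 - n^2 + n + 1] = -12*n - 2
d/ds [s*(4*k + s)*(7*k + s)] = 28*k^2 + 22*k*s + 3*s^2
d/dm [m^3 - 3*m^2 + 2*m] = 3*m^2 - 6*m + 2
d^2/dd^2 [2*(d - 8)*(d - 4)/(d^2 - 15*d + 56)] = 12/(d^3 - 21*d^2 + 147*d - 343)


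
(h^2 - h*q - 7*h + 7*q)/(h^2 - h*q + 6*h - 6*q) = (h - 7)/(h + 6)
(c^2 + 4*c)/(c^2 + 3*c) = (c + 4)/(c + 3)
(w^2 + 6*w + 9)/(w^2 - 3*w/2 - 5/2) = 2*(w^2 + 6*w + 9)/(2*w^2 - 3*w - 5)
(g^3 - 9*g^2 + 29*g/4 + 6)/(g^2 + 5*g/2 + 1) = (g^2 - 19*g/2 + 12)/(g + 2)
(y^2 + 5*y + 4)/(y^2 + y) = (y + 4)/y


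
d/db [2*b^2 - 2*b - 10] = 4*b - 2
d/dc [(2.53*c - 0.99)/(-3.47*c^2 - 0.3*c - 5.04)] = (8.7791*c^2 - 6.8706*c - 13.0482)/(12.0409*c^4 + 2.082*c^3 + 35.0676*c^2 + 3.024*c + 25.4016)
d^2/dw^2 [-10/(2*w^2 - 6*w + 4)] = 10*(w^2 - 3*w - (2*w - 3)^2 + 2)/(w^2 - 3*w + 2)^3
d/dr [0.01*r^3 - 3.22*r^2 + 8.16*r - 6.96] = 0.03*r^2 - 6.44*r + 8.16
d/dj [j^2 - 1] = 2*j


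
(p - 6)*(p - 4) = p^2 - 10*p + 24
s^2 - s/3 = s*(s - 1/3)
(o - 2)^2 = o^2 - 4*o + 4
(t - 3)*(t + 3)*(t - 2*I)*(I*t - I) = I*t^4 + 2*t^3 - I*t^3 - 2*t^2 - 9*I*t^2 - 18*t + 9*I*t + 18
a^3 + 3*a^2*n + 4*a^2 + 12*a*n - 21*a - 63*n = (a - 3)*(a + 7)*(a + 3*n)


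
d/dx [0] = 0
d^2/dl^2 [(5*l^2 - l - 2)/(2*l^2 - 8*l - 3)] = 2*(76*l^3 + 66*l^2 + 78*l - 71)/(8*l^6 - 96*l^5 + 348*l^4 - 224*l^3 - 522*l^2 - 216*l - 27)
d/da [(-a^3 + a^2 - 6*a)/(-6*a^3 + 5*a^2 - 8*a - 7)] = (a^4 - 56*a^3 + 43*a^2 - 14*a + 42)/(36*a^6 - 60*a^5 + 121*a^4 + 4*a^3 - 6*a^2 + 112*a + 49)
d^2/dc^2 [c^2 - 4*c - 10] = 2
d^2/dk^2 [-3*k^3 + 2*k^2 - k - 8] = 4 - 18*k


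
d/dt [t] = 1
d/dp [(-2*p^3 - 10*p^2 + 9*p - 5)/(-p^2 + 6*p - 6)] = (2*p^4 - 24*p^3 - 15*p^2 + 110*p - 24)/(p^4 - 12*p^3 + 48*p^2 - 72*p + 36)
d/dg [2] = 0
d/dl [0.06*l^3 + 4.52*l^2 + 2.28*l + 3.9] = 0.18*l^2 + 9.04*l + 2.28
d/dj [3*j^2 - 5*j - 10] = 6*j - 5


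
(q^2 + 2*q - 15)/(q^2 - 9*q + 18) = (q + 5)/(q - 6)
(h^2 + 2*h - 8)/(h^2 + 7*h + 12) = (h - 2)/(h + 3)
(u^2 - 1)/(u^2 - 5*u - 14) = (1 - u^2)/(-u^2 + 5*u + 14)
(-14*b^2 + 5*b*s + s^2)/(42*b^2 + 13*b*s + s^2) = (-2*b + s)/(6*b + s)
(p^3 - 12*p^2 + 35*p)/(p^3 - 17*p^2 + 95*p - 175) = p/(p - 5)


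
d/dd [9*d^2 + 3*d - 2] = 18*d + 3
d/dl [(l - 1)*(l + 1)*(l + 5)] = 3*l^2 + 10*l - 1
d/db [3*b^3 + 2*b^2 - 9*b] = 9*b^2 + 4*b - 9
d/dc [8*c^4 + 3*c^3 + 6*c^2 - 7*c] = 32*c^3 + 9*c^2 + 12*c - 7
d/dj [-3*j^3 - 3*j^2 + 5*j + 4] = -9*j^2 - 6*j + 5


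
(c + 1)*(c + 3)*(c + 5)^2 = c^4 + 14*c^3 + 68*c^2 + 130*c + 75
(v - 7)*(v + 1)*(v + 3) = v^3 - 3*v^2 - 25*v - 21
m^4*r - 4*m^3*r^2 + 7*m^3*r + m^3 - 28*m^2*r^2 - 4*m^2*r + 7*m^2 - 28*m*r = m*(m + 7)*(m - 4*r)*(m*r + 1)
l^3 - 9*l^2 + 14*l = l*(l - 7)*(l - 2)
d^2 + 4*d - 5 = (d - 1)*(d + 5)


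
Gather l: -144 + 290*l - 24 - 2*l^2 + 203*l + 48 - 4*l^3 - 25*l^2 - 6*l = -4*l^3 - 27*l^2 + 487*l - 120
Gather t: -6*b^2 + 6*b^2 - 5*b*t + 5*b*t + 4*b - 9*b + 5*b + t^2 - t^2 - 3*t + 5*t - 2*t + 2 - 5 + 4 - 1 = 0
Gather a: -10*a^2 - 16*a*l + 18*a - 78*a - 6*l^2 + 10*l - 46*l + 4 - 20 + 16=-10*a^2 + a*(-16*l - 60) - 6*l^2 - 36*l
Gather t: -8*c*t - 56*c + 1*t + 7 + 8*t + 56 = -56*c + t*(9 - 8*c) + 63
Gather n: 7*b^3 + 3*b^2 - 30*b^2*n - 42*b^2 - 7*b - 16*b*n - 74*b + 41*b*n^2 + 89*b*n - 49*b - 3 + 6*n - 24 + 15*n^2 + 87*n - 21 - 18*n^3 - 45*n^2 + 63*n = 7*b^3 - 39*b^2 - 130*b - 18*n^3 + n^2*(41*b - 30) + n*(-30*b^2 + 73*b + 156) - 48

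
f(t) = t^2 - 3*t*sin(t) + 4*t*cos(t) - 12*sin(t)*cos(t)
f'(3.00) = -2.69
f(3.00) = -2.47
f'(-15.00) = -106.14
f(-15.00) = 235.39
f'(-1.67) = 3.87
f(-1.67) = -2.72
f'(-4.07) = -3.83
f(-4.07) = 41.85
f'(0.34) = -7.30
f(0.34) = -2.72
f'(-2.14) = -9.55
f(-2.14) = -1.66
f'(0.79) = -1.54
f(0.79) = -4.84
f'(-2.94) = -31.23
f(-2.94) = 16.05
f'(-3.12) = -31.79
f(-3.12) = 21.75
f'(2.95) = -3.29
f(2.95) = -2.32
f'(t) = -4*t*sin(t) - 3*t*cos(t) + 2*t + 12*sin(t)^2 - 3*sin(t) - 12*cos(t)^2 + 4*cos(t)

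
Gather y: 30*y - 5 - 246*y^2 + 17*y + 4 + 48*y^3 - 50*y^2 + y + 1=48*y^3 - 296*y^2 + 48*y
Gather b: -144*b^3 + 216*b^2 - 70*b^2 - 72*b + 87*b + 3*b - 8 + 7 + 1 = -144*b^3 + 146*b^2 + 18*b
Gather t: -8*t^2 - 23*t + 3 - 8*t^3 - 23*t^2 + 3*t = -8*t^3 - 31*t^2 - 20*t + 3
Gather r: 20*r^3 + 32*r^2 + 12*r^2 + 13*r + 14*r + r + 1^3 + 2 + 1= 20*r^3 + 44*r^2 + 28*r + 4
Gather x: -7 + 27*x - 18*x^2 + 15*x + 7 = -18*x^2 + 42*x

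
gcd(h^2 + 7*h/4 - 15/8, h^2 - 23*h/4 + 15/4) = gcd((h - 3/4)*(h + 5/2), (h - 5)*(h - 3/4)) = h - 3/4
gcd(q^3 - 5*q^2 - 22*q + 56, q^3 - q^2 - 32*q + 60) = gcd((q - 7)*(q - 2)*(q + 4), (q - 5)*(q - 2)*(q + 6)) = q - 2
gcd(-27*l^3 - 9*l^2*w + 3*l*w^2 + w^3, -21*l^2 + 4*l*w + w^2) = -3*l + w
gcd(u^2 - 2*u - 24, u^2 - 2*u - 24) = u^2 - 2*u - 24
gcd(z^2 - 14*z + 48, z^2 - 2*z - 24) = z - 6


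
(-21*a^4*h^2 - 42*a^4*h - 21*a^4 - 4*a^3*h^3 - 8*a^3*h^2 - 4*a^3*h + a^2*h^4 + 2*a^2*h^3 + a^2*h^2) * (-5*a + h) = 105*a^5*h^2 + 210*a^5*h + 105*a^5 - a^4*h^3 - 2*a^4*h^2 - a^4*h - 9*a^3*h^4 - 18*a^3*h^3 - 9*a^3*h^2 + a^2*h^5 + 2*a^2*h^4 + a^2*h^3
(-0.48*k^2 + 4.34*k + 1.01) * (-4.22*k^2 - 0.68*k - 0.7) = 2.0256*k^4 - 17.9884*k^3 - 6.8774*k^2 - 3.7248*k - 0.707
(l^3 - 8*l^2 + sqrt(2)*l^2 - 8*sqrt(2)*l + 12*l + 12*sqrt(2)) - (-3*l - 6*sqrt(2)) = l^3 - 8*l^2 + sqrt(2)*l^2 - 8*sqrt(2)*l + 15*l + 18*sqrt(2)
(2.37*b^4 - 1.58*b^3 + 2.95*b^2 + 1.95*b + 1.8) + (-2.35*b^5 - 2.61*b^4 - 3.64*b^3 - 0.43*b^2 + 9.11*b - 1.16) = -2.35*b^5 - 0.24*b^4 - 5.22*b^3 + 2.52*b^2 + 11.06*b + 0.64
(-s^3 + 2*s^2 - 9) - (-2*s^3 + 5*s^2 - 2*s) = s^3 - 3*s^2 + 2*s - 9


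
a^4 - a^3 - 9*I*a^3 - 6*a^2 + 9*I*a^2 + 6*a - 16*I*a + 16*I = (a - 8*I)*(a - 2*I)*(-I*a + 1)*(I*a - I)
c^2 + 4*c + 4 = (c + 2)^2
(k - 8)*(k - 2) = k^2 - 10*k + 16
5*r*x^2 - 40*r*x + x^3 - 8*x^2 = x*(5*r + x)*(x - 8)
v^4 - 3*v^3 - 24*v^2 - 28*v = v*(v - 7)*(v + 2)^2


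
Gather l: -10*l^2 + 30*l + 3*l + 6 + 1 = -10*l^2 + 33*l + 7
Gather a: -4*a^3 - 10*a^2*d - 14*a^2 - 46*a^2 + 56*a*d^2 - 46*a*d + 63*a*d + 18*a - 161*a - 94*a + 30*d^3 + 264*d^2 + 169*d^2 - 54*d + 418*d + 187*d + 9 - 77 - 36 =-4*a^3 + a^2*(-10*d - 60) + a*(56*d^2 + 17*d - 237) + 30*d^3 + 433*d^2 + 551*d - 104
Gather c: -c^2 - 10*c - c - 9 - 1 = -c^2 - 11*c - 10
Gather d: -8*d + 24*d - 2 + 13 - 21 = 16*d - 10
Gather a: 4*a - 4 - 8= 4*a - 12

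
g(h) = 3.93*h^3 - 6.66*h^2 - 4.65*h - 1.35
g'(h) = 11.79*h^2 - 13.32*h - 4.65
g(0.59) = -5.60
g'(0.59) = -8.40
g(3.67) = 86.14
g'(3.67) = 105.26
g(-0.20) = -0.72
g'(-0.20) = -1.51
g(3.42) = 62.06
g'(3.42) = 87.70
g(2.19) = -2.20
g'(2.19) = 22.73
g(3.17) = 42.17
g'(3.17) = 71.60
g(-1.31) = -15.52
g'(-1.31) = 33.03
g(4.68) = 233.86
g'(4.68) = 191.24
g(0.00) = -1.35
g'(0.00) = -4.65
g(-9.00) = -3363.93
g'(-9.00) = 1070.22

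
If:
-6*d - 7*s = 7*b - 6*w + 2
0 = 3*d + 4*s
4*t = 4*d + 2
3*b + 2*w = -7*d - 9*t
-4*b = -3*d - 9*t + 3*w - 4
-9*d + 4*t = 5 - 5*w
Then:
No Solution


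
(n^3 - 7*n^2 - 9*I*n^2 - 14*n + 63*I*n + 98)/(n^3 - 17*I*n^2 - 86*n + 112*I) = (n - 7)/(n - 8*I)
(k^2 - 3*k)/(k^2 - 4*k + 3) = k/(k - 1)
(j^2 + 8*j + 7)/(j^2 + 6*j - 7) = (j + 1)/(j - 1)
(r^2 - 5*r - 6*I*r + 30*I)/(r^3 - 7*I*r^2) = (r^2 - 5*r - 6*I*r + 30*I)/(r^2*(r - 7*I))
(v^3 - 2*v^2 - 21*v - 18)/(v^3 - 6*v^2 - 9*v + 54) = (v + 1)/(v - 3)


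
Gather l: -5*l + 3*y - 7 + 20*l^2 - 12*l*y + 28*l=20*l^2 + l*(23 - 12*y) + 3*y - 7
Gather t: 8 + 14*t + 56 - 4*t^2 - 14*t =64 - 4*t^2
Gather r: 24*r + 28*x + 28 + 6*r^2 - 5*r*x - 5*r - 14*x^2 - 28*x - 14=6*r^2 + r*(19 - 5*x) - 14*x^2 + 14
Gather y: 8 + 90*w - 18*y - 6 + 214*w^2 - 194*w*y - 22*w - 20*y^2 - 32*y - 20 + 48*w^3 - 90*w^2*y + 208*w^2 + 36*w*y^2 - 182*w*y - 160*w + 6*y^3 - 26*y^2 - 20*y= 48*w^3 + 422*w^2 - 92*w + 6*y^3 + y^2*(36*w - 46) + y*(-90*w^2 - 376*w - 70) - 18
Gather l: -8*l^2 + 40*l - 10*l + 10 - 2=-8*l^2 + 30*l + 8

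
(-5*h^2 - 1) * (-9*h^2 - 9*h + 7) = 45*h^4 + 45*h^3 - 26*h^2 + 9*h - 7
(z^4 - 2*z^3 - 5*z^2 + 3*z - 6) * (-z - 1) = -z^5 + z^4 + 7*z^3 + 2*z^2 + 3*z + 6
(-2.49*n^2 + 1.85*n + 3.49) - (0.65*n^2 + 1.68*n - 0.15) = -3.14*n^2 + 0.17*n + 3.64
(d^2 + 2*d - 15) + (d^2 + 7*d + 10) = 2*d^2 + 9*d - 5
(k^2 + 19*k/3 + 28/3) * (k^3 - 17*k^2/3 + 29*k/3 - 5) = k^5 + 2*k^4/3 - 152*k^3/9 + 10*k^2/3 + 527*k/9 - 140/3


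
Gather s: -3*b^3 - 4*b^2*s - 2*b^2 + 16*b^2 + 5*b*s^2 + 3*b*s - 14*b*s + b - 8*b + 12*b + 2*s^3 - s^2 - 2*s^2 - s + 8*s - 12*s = -3*b^3 + 14*b^2 + 5*b + 2*s^3 + s^2*(5*b - 3) + s*(-4*b^2 - 11*b - 5)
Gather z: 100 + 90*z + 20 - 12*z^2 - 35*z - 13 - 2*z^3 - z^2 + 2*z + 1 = -2*z^3 - 13*z^2 + 57*z + 108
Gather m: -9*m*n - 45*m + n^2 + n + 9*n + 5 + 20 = m*(-9*n - 45) + n^2 + 10*n + 25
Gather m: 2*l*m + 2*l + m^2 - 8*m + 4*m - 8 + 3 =2*l + m^2 + m*(2*l - 4) - 5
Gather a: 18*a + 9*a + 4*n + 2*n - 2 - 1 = 27*a + 6*n - 3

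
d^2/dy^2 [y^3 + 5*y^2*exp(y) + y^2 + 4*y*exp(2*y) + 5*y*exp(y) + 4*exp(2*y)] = 5*y^2*exp(y) + 16*y*exp(2*y) + 25*y*exp(y) + 6*y + 32*exp(2*y) + 20*exp(y) + 2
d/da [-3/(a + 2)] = 3/(a + 2)^2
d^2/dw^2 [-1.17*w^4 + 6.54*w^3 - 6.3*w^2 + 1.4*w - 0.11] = -14.04*w^2 + 39.24*w - 12.6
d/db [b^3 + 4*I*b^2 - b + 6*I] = 3*b^2 + 8*I*b - 1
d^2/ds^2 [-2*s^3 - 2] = -12*s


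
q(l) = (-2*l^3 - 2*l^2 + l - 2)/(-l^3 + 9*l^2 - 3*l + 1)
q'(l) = (-6*l^2 - 4*l + 1)/(-l^3 + 9*l^2 - 3*l + 1) + (3*l^2 - 18*l + 3)*(-2*l^3 - 2*l^2 + l - 2)/(-l^3 + 9*l^2 - 3*l + 1)^2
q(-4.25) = 0.44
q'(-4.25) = -0.13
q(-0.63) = -0.44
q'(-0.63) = -0.84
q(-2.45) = 0.17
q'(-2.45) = -0.19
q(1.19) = -0.83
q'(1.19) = -0.06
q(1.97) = -1.03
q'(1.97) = -0.39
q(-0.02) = -1.90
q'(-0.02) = -4.99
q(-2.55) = 0.19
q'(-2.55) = -0.18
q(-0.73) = -0.36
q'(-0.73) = -0.68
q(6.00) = -5.49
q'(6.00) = -2.81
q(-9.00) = 0.86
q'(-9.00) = -0.06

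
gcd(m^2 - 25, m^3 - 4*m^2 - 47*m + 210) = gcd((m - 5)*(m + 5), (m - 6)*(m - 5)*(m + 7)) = m - 5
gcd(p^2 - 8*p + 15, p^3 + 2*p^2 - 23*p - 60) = p - 5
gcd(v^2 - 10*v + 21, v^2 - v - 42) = v - 7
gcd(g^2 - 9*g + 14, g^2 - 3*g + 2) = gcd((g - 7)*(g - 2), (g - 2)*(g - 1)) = g - 2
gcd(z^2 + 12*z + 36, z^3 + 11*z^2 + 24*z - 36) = z^2 + 12*z + 36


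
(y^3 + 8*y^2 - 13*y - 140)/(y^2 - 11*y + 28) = (y^2 + 12*y + 35)/(y - 7)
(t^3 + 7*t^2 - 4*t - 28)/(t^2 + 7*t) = t - 4/t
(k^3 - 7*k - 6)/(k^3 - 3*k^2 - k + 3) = (k + 2)/(k - 1)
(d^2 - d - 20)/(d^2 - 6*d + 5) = (d + 4)/(d - 1)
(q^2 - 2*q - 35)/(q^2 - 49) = (q + 5)/(q + 7)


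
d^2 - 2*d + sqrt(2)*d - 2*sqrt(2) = (d - 2)*(d + sqrt(2))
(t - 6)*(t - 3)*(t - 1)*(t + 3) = t^4 - 7*t^3 - 3*t^2 + 63*t - 54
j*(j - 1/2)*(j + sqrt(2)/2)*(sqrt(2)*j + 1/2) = sqrt(2)*j^4 - sqrt(2)*j^3/2 + 3*j^3/2 - 3*j^2/4 + sqrt(2)*j^2/4 - sqrt(2)*j/8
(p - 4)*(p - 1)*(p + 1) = p^3 - 4*p^2 - p + 4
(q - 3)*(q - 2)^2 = q^3 - 7*q^2 + 16*q - 12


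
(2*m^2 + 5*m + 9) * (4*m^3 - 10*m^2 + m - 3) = 8*m^5 - 12*m^3 - 91*m^2 - 6*m - 27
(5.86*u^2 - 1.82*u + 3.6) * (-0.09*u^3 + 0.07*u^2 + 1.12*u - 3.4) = -0.5274*u^5 + 0.574*u^4 + 6.1118*u^3 - 21.7104*u^2 + 10.22*u - 12.24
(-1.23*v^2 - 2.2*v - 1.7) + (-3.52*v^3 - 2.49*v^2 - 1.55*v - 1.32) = -3.52*v^3 - 3.72*v^2 - 3.75*v - 3.02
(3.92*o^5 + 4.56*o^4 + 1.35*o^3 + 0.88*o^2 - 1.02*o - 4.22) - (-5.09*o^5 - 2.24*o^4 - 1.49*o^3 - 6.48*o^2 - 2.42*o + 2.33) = 9.01*o^5 + 6.8*o^4 + 2.84*o^3 + 7.36*o^2 + 1.4*o - 6.55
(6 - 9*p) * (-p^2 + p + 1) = 9*p^3 - 15*p^2 - 3*p + 6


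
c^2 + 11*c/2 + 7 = (c + 2)*(c + 7/2)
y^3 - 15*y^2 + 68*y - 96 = (y - 8)*(y - 4)*(y - 3)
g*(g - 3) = g^2 - 3*g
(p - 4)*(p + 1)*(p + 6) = p^3 + 3*p^2 - 22*p - 24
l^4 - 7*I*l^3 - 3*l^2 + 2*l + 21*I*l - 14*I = (l - 1)^2*(l + 2)*(l - 7*I)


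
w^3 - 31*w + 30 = (w - 5)*(w - 1)*(w + 6)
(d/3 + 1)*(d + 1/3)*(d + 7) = d^3/3 + 31*d^2/9 + 73*d/9 + 7/3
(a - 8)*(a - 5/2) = a^2 - 21*a/2 + 20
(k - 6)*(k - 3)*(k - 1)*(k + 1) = k^4 - 9*k^3 + 17*k^2 + 9*k - 18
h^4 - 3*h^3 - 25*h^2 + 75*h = h*(h - 5)*(h - 3)*(h + 5)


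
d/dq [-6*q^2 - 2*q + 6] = -12*q - 2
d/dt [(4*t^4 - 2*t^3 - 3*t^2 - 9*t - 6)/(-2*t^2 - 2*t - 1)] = (-16*t^5 - 20*t^4 - 8*t^3 - 6*t^2 - 18*t - 3)/(4*t^4 + 8*t^3 + 8*t^2 + 4*t + 1)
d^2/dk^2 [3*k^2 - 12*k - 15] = 6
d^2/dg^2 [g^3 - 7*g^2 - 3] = 6*g - 14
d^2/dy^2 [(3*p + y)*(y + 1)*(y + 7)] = 6*p + 6*y + 16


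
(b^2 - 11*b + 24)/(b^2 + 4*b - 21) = (b - 8)/(b + 7)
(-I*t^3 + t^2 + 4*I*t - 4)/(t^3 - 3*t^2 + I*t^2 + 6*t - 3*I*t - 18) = (-I*t^3 + t^2 + 4*I*t - 4)/(t^3 + t^2*(-3 + I) + 3*t*(2 - I) - 18)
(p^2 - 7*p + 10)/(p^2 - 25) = (p - 2)/(p + 5)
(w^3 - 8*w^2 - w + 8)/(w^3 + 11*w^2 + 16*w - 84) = (w^3 - 8*w^2 - w + 8)/(w^3 + 11*w^2 + 16*w - 84)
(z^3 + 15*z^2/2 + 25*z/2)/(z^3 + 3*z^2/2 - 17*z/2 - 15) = z*(z + 5)/(z^2 - z - 6)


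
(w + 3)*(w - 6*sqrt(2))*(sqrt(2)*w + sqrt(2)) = sqrt(2)*w^3 - 12*w^2 + 4*sqrt(2)*w^2 - 48*w + 3*sqrt(2)*w - 36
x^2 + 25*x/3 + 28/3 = (x + 4/3)*(x + 7)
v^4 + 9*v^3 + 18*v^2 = v^2*(v + 3)*(v + 6)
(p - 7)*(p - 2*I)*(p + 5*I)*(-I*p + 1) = -I*p^4 + 4*p^3 + 7*I*p^3 - 28*p^2 - 7*I*p^2 + 10*p + 49*I*p - 70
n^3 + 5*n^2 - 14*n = n*(n - 2)*(n + 7)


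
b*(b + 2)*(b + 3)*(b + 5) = b^4 + 10*b^3 + 31*b^2 + 30*b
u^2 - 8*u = u*(u - 8)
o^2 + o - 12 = (o - 3)*(o + 4)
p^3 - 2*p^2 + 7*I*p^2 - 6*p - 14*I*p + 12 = (p - 2)*(p + I)*(p + 6*I)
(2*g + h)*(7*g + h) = 14*g^2 + 9*g*h + h^2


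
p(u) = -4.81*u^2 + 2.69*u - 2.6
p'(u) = 2.69 - 9.62*u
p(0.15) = -2.30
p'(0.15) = 1.25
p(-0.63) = -6.20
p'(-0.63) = 8.75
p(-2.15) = -30.62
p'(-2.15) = 23.37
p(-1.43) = -16.28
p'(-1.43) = 16.45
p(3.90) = -65.27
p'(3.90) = -34.83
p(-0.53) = -5.38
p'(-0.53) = 7.79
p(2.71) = -30.64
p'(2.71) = -23.38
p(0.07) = -2.44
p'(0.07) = 2.02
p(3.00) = -37.82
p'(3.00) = -26.17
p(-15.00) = -1125.20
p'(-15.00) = 146.99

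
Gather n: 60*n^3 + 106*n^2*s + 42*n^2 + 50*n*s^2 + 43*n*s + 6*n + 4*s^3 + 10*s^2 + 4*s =60*n^3 + n^2*(106*s + 42) + n*(50*s^2 + 43*s + 6) + 4*s^3 + 10*s^2 + 4*s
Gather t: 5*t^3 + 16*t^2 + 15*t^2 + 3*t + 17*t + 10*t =5*t^3 + 31*t^2 + 30*t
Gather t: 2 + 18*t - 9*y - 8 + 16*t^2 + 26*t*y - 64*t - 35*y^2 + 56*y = 16*t^2 + t*(26*y - 46) - 35*y^2 + 47*y - 6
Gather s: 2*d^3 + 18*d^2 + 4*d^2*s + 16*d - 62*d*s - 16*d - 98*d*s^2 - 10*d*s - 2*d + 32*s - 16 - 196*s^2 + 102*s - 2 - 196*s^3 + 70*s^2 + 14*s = 2*d^3 + 18*d^2 - 2*d - 196*s^3 + s^2*(-98*d - 126) + s*(4*d^2 - 72*d + 148) - 18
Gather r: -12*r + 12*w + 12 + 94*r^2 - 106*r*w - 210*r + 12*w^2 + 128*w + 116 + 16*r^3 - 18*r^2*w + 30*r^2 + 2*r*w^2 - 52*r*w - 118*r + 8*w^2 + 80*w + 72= 16*r^3 + r^2*(124 - 18*w) + r*(2*w^2 - 158*w - 340) + 20*w^2 + 220*w + 200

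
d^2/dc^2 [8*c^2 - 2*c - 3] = 16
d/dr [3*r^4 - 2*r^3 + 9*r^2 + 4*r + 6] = 12*r^3 - 6*r^2 + 18*r + 4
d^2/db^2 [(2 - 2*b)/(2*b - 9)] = -56/(2*b - 9)^3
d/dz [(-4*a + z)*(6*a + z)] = 2*a + 2*z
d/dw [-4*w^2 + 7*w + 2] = 7 - 8*w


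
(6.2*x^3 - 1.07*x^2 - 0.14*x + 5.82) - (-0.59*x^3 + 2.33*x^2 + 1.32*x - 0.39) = 6.79*x^3 - 3.4*x^2 - 1.46*x + 6.21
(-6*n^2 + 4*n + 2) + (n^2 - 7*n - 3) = -5*n^2 - 3*n - 1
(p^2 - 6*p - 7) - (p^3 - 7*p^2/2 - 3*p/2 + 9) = -p^3 + 9*p^2/2 - 9*p/2 - 16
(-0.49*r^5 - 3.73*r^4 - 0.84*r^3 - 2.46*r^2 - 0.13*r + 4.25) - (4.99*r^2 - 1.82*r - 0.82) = -0.49*r^5 - 3.73*r^4 - 0.84*r^3 - 7.45*r^2 + 1.69*r + 5.07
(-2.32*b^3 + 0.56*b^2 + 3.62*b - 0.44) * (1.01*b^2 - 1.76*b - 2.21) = -2.3432*b^5 + 4.6488*b^4 + 7.7978*b^3 - 8.0532*b^2 - 7.2258*b + 0.9724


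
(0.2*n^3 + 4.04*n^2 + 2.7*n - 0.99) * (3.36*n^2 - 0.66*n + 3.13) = 0.672*n^5 + 13.4424*n^4 + 7.0316*n^3 + 7.5368*n^2 + 9.1044*n - 3.0987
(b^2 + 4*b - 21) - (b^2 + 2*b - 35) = 2*b + 14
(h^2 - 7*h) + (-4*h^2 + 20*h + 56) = -3*h^2 + 13*h + 56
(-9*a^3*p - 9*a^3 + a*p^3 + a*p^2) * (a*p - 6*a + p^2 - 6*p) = -9*a^4*p^2 + 45*a^4*p + 54*a^4 - 9*a^3*p^3 + 45*a^3*p^2 + 54*a^3*p + a^2*p^4 - 5*a^2*p^3 - 6*a^2*p^2 + a*p^5 - 5*a*p^4 - 6*a*p^3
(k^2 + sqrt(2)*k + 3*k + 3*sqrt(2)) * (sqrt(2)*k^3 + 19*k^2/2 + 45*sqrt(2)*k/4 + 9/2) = sqrt(2)*k^5 + 3*sqrt(2)*k^4 + 23*k^4/2 + 83*sqrt(2)*k^3/4 + 69*k^3/2 + 27*k^2 + 249*sqrt(2)*k^2/4 + 9*sqrt(2)*k/2 + 81*k + 27*sqrt(2)/2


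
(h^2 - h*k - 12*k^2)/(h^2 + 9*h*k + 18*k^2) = (h - 4*k)/(h + 6*k)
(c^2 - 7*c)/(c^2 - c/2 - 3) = 2*c*(7 - c)/(-2*c^2 + c + 6)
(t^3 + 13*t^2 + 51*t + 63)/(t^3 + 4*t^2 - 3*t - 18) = (t + 7)/(t - 2)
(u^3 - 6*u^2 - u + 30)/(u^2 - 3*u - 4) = (-u^3 + 6*u^2 + u - 30)/(-u^2 + 3*u + 4)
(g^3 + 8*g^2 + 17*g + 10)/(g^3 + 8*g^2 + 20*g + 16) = (g^2 + 6*g + 5)/(g^2 + 6*g + 8)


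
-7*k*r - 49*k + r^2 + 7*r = (-7*k + r)*(r + 7)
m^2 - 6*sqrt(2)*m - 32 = (m - 8*sqrt(2))*(m + 2*sqrt(2))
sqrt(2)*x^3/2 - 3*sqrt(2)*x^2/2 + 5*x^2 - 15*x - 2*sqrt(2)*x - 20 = (x - 4)*(x + 5*sqrt(2))*(sqrt(2)*x/2 + sqrt(2)/2)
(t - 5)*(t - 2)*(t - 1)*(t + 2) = t^4 - 6*t^3 + t^2 + 24*t - 20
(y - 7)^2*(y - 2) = y^3 - 16*y^2 + 77*y - 98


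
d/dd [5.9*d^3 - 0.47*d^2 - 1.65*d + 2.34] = 17.7*d^2 - 0.94*d - 1.65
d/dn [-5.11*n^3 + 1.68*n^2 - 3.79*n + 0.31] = -15.33*n^2 + 3.36*n - 3.79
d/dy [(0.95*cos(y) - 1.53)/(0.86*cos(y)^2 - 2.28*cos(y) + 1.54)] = (0.817*cos(y)^2 - 2.6316*cos(y) + 2.0254)*sin(y)/(0.7396*cos(y)^4 - 3.9216*cos(y)^3 + 7.8472*cos(y)^2 - 7.0224*cos(y) + 2.3716)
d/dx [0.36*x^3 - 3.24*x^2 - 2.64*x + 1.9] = 1.08*x^2 - 6.48*x - 2.64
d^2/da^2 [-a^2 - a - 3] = -2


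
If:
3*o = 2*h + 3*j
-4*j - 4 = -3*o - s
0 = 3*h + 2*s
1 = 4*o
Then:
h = 51/14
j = -61/28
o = 1/4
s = -153/28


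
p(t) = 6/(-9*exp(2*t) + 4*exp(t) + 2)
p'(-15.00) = 0.00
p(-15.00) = 3.00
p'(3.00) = 0.00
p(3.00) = 0.00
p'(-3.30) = -0.16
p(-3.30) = 2.81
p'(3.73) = 0.00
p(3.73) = -0.00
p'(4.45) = 0.00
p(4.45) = -0.00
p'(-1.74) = -0.15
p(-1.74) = 2.47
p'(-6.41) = -0.01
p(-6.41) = 2.99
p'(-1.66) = -0.11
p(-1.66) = 2.46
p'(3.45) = 0.00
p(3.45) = -0.00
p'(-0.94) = 1.48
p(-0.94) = 2.74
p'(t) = 6*(18*exp(2*t) - 4*exp(t))/(-9*exp(2*t) + 4*exp(t) + 2)^2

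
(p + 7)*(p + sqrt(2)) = p^2 + sqrt(2)*p + 7*p + 7*sqrt(2)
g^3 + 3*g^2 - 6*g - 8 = (g - 2)*(g + 1)*(g + 4)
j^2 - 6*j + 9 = (j - 3)^2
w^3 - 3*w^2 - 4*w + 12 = (w - 3)*(w - 2)*(w + 2)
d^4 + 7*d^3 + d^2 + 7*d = d*(d + 7)*(d - I)*(d + I)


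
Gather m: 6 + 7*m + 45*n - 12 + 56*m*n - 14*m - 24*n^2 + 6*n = m*(56*n - 7) - 24*n^2 + 51*n - 6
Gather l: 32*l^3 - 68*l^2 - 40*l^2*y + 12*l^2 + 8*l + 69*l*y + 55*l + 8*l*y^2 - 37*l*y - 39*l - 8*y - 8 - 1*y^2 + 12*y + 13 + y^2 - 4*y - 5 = 32*l^3 + l^2*(-40*y - 56) + l*(8*y^2 + 32*y + 24)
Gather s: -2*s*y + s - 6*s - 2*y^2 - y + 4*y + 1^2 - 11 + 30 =s*(-2*y - 5) - 2*y^2 + 3*y + 20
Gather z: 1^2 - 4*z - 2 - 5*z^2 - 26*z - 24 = -5*z^2 - 30*z - 25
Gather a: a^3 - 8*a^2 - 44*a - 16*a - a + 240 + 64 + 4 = a^3 - 8*a^2 - 61*a + 308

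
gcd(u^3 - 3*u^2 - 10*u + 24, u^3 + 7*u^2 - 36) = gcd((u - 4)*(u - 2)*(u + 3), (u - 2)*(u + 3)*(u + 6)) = u^2 + u - 6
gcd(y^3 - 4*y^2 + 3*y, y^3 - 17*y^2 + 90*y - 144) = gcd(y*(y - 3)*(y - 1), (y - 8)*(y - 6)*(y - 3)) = y - 3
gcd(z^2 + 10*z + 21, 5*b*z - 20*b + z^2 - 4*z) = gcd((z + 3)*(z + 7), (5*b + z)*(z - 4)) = 1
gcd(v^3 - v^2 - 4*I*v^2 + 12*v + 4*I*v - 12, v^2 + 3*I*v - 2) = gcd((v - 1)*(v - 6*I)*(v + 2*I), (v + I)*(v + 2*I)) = v + 2*I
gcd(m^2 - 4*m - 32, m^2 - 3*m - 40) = m - 8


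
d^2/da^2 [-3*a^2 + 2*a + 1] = -6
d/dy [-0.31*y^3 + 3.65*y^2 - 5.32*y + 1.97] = -0.93*y^2 + 7.3*y - 5.32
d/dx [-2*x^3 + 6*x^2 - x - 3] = -6*x^2 + 12*x - 1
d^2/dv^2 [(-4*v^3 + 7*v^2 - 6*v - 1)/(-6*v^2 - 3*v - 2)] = 2*(330*v^3 + 432*v^2 - 114*v - 67)/(216*v^6 + 324*v^5 + 378*v^4 + 243*v^3 + 126*v^2 + 36*v + 8)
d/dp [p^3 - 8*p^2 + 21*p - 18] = 3*p^2 - 16*p + 21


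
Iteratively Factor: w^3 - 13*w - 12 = (w + 1)*(w^2 - w - 12) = (w - 4)*(w + 1)*(w + 3)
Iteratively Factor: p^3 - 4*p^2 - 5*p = (p)*(p^2 - 4*p - 5) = p*(p + 1)*(p - 5)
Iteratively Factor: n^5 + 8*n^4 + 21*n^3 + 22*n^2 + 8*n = (n + 1)*(n^4 + 7*n^3 + 14*n^2 + 8*n) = (n + 1)^2*(n^3 + 6*n^2 + 8*n) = n*(n + 1)^2*(n^2 + 6*n + 8) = n*(n + 1)^2*(n + 4)*(n + 2)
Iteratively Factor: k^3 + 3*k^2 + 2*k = (k + 2)*(k^2 + k) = k*(k + 2)*(k + 1)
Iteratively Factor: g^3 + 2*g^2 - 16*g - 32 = (g + 4)*(g^2 - 2*g - 8) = (g + 2)*(g + 4)*(g - 4)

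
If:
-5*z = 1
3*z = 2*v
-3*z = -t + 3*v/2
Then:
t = -21/20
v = -3/10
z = -1/5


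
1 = 1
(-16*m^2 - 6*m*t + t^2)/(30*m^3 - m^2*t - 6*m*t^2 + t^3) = (-8*m + t)/(15*m^2 - 8*m*t + t^2)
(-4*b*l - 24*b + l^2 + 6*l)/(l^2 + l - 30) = (-4*b + l)/(l - 5)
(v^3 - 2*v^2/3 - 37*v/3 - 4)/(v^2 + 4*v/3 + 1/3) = (v^2 - v - 12)/(v + 1)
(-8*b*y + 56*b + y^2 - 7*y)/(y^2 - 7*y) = (-8*b + y)/y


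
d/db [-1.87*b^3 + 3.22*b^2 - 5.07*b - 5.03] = -5.61*b^2 + 6.44*b - 5.07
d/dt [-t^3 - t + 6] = -3*t^2 - 1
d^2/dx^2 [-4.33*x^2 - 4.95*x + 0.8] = -8.66000000000000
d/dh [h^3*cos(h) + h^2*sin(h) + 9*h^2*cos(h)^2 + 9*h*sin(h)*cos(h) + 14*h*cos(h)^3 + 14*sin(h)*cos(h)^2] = -h^3*sin(h) - 9*h^2*sin(2*h) + 4*h^2*cos(h) - 17*h*sin(h)/2 - 21*h*sin(3*h)/2 + 18*h*cos(2*h) + 9*h + 9*sin(2*h)/2 + 14*cos(h) + 14*cos(3*h)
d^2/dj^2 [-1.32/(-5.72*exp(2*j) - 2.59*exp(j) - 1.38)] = (1.32*(11.44*exp(j) + 2.59)*(22.88*exp(j) + 5.18)*exp(j) - (30.2016*exp(j) + 3.4188)*(5.72*exp(2*j) + 2.59*exp(j) + 1.38))*exp(j)/(5.72*exp(2*j) + 2.59*exp(j) + 1.38)^3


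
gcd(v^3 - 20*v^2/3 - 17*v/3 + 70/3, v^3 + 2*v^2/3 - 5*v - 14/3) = v + 2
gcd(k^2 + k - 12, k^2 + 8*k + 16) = k + 4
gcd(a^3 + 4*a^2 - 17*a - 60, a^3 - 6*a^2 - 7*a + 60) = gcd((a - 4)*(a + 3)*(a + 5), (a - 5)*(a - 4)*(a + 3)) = a^2 - a - 12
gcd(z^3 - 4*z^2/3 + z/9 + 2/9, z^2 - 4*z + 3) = z - 1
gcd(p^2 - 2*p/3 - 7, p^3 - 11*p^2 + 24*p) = p - 3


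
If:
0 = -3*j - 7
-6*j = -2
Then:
No Solution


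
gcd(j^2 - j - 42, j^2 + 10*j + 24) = j + 6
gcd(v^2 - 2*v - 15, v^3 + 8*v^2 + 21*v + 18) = v + 3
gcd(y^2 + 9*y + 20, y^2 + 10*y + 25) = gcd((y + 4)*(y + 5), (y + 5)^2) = y + 5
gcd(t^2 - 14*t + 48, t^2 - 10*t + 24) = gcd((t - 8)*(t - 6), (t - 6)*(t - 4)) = t - 6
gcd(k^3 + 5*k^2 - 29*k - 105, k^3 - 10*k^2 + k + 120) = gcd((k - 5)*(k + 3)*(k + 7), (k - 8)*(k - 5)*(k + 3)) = k^2 - 2*k - 15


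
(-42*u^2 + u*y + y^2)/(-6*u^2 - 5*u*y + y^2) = (7*u + y)/(u + y)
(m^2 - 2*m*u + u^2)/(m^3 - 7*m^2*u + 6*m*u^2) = (-m + u)/(m*(-m + 6*u))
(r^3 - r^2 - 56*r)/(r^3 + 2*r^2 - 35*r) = (r - 8)/(r - 5)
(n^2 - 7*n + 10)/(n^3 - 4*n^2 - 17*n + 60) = (n - 2)/(n^2 + n - 12)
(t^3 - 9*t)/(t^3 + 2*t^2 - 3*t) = (t - 3)/(t - 1)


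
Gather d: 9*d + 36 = 9*d + 36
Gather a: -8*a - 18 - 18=-8*a - 36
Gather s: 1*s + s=2*s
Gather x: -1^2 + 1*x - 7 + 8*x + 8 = 9*x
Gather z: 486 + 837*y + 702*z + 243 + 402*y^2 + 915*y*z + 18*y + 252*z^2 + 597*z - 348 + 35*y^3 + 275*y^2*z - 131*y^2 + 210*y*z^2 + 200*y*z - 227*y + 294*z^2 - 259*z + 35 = 35*y^3 + 271*y^2 + 628*y + z^2*(210*y + 546) + z*(275*y^2 + 1115*y + 1040) + 416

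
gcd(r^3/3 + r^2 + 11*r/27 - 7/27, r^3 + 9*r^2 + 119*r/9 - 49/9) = r^2 + 2*r - 7/9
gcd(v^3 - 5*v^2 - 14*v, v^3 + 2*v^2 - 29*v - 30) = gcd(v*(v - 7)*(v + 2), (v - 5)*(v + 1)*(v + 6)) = 1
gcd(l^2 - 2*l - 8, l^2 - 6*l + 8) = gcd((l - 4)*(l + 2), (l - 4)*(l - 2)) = l - 4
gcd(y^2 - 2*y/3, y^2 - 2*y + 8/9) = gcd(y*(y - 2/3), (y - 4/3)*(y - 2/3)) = y - 2/3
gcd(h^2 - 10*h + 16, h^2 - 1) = 1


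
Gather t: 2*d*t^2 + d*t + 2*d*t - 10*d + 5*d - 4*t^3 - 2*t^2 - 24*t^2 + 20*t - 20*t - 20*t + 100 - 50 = -5*d - 4*t^3 + t^2*(2*d - 26) + t*(3*d - 20) + 50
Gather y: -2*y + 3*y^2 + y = 3*y^2 - y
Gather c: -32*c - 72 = -32*c - 72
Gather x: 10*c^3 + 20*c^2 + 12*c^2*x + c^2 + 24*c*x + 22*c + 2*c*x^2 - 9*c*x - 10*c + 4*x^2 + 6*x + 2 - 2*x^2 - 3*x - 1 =10*c^3 + 21*c^2 + 12*c + x^2*(2*c + 2) + x*(12*c^2 + 15*c + 3) + 1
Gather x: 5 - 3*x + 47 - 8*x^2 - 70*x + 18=-8*x^2 - 73*x + 70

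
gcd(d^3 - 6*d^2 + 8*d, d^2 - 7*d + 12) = d - 4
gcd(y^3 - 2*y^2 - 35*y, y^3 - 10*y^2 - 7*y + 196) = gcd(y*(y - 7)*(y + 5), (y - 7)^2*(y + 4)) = y - 7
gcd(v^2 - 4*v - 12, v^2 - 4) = v + 2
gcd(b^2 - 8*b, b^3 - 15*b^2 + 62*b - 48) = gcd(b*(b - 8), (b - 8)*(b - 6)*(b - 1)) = b - 8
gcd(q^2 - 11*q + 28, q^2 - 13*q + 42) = q - 7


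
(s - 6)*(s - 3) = s^2 - 9*s + 18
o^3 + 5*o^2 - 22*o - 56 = (o - 4)*(o + 2)*(o + 7)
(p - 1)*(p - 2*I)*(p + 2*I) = p^3 - p^2 + 4*p - 4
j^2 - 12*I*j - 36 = (j - 6*I)^2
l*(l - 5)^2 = l^3 - 10*l^2 + 25*l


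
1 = 1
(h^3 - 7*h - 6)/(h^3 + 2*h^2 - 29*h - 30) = (h^2 - h - 6)/(h^2 + h - 30)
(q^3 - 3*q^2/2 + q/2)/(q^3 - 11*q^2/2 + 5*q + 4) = q*(2*q^2 - 3*q + 1)/(2*q^3 - 11*q^2 + 10*q + 8)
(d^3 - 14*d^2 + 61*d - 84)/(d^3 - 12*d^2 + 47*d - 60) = (d - 7)/(d - 5)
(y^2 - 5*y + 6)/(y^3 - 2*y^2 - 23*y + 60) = (y - 2)/(y^2 + y - 20)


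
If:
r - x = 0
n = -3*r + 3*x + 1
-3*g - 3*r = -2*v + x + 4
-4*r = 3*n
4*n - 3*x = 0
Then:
No Solution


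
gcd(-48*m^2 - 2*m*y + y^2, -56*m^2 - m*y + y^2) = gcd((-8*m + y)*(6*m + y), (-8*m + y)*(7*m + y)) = -8*m + y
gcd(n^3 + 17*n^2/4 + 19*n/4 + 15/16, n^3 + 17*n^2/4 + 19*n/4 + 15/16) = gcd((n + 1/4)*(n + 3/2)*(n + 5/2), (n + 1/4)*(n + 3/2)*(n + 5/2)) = n^3 + 17*n^2/4 + 19*n/4 + 15/16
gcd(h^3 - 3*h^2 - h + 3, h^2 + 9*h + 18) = 1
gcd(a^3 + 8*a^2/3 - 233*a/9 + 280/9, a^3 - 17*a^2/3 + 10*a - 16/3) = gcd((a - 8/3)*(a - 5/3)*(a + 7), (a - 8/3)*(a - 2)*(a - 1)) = a - 8/3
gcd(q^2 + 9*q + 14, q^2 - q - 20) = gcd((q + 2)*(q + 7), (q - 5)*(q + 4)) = 1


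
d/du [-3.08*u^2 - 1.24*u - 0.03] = -6.16*u - 1.24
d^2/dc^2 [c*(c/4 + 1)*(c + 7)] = 3*c/2 + 11/2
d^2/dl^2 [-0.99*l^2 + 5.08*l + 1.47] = -1.98000000000000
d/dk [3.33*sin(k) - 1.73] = 3.33*cos(k)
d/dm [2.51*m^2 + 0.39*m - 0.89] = 5.02*m + 0.39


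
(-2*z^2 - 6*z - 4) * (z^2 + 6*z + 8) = -2*z^4 - 18*z^3 - 56*z^2 - 72*z - 32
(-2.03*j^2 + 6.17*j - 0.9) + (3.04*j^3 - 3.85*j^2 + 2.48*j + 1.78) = 3.04*j^3 - 5.88*j^2 + 8.65*j + 0.88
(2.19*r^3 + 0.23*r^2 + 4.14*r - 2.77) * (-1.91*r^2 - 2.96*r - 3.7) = -4.1829*r^5 - 6.9217*r^4 - 16.6912*r^3 - 7.8147*r^2 - 7.1188*r + 10.249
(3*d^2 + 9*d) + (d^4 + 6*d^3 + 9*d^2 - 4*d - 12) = d^4 + 6*d^3 + 12*d^2 + 5*d - 12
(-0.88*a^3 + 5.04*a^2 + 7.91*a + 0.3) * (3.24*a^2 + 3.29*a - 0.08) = -2.8512*a^5 + 13.4344*a^4 + 42.2804*a^3 + 26.5927*a^2 + 0.3542*a - 0.024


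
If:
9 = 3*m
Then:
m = 3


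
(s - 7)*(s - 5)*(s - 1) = s^3 - 13*s^2 + 47*s - 35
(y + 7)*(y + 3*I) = y^2 + 7*y + 3*I*y + 21*I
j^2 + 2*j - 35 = (j - 5)*(j + 7)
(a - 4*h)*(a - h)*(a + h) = a^3 - 4*a^2*h - a*h^2 + 4*h^3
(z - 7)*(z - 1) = z^2 - 8*z + 7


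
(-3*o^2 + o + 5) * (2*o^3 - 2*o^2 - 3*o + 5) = -6*o^5 + 8*o^4 + 17*o^3 - 28*o^2 - 10*o + 25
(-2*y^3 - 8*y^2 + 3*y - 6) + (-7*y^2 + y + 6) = -2*y^3 - 15*y^2 + 4*y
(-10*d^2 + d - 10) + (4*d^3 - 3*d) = 4*d^3 - 10*d^2 - 2*d - 10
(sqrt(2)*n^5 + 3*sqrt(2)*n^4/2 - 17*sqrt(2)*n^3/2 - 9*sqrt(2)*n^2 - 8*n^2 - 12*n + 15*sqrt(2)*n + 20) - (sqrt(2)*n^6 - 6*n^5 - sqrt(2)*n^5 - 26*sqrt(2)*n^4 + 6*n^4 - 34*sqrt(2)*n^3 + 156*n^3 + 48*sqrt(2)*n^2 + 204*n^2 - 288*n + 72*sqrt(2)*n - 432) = -sqrt(2)*n^6 + 2*sqrt(2)*n^5 + 6*n^5 - 6*n^4 + 55*sqrt(2)*n^4/2 - 156*n^3 + 51*sqrt(2)*n^3/2 - 212*n^2 - 57*sqrt(2)*n^2 - 57*sqrt(2)*n + 276*n + 452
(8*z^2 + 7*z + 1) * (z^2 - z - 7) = 8*z^4 - z^3 - 62*z^2 - 50*z - 7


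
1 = 1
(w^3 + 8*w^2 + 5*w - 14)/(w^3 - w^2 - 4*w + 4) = (w + 7)/(w - 2)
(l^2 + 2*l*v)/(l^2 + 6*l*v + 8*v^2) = l/(l + 4*v)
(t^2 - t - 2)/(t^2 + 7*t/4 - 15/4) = 4*(t^2 - t - 2)/(4*t^2 + 7*t - 15)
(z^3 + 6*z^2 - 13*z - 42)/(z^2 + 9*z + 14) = z - 3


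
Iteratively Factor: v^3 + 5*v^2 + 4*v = (v)*(v^2 + 5*v + 4) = v*(v + 4)*(v + 1)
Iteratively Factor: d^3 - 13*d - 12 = (d + 1)*(d^2 - d - 12) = (d - 4)*(d + 1)*(d + 3)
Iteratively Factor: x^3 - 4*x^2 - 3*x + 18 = (x - 3)*(x^2 - x - 6) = (x - 3)*(x + 2)*(x - 3)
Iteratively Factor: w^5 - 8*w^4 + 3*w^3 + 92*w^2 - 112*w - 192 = (w + 3)*(w^4 - 11*w^3 + 36*w^2 - 16*w - 64) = (w - 4)*(w + 3)*(w^3 - 7*w^2 + 8*w + 16) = (w - 4)^2*(w + 3)*(w^2 - 3*w - 4) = (w - 4)^3*(w + 3)*(w + 1)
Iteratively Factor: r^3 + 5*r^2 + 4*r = (r)*(r^2 + 5*r + 4) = r*(r + 1)*(r + 4)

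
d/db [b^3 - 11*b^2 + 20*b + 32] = 3*b^2 - 22*b + 20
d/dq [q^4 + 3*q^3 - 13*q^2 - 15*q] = 4*q^3 + 9*q^2 - 26*q - 15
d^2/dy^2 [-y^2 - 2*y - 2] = -2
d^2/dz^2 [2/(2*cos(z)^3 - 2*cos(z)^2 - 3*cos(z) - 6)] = 2*(-2*(4*cos(z) - 3*cos(2*z))^2*sin(z)^2 + (-3*cos(z) - 8*cos(2*z) + 9*cos(3*z))*(3*cos(z) + 2*cos(2*z) - cos(3*z) + 14)/4)/(3*cos(z)/2 + cos(2*z) - cos(3*z)/2 + 7)^3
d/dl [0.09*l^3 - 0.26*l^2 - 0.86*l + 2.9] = 0.27*l^2 - 0.52*l - 0.86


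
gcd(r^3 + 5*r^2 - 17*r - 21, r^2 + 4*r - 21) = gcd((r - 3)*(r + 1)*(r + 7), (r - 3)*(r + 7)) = r^2 + 4*r - 21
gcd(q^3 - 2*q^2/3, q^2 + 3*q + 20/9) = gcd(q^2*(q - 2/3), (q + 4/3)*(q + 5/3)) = 1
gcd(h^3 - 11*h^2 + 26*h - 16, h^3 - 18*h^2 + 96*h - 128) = h^2 - 10*h + 16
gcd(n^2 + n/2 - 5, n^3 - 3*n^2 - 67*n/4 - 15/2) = n + 5/2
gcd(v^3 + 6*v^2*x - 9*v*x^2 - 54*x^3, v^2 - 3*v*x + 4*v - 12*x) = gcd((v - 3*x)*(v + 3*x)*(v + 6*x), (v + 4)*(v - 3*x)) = -v + 3*x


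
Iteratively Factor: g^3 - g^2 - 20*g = (g)*(g^2 - g - 20) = g*(g - 5)*(g + 4)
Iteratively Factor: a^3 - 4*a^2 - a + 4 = (a + 1)*(a^2 - 5*a + 4) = (a - 1)*(a + 1)*(a - 4)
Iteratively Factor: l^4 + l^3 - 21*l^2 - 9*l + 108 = (l - 3)*(l^3 + 4*l^2 - 9*l - 36) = (l - 3)*(l + 3)*(l^2 + l - 12) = (l - 3)^2*(l + 3)*(l + 4)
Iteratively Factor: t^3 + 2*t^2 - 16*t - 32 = (t + 4)*(t^2 - 2*t - 8) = (t - 4)*(t + 4)*(t + 2)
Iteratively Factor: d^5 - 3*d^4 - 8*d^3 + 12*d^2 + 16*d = (d - 4)*(d^4 + d^3 - 4*d^2 - 4*d) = d*(d - 4)*(d^3 + d^2 - 4*d - 4) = d*(d - 4)*(d + 1)*(d^2 - 4) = d*(d - 4)*(d - 2)*(d + 1)*(d + 2)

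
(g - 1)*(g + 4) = g^2 + 3*g - 4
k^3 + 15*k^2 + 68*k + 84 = (k + 2)*(k + 6)*(k + 7)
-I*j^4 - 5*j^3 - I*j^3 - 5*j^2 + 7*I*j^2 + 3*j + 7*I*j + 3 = (j - 3*I)*(j - I)^2*(-I*j - I)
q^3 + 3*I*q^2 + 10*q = q*(q - 2*I)*(q + 5*I)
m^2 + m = m*(m + 1)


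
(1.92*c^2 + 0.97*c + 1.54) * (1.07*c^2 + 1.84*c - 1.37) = 2.0544*c^4 + 4.5707*c^3 + 0.8022*c^2 + 1.5047*c - 2.1098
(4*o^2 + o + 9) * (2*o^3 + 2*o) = 8*o^5 + 2*o^4 + 26*o^3 + 2*o^2 + 18*o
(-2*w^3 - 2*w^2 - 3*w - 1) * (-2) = 4*w^3 + 4*w^2 + 6*w + 2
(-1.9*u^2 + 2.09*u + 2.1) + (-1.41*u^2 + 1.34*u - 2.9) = -3.31*u^2 + 3.43*u - 0.8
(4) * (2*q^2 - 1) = 8*q^2 - 4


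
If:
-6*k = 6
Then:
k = -1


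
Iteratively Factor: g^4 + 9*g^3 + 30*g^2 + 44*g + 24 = (g + 2)*(g^3 + 7*g^2 + 16*g + 12) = (g + 2)^2*(g^2 + 5*g + 6) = (g + 2)^2*(g + 3)*(g + 2)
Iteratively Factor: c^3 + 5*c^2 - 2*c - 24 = (c - 2)*(c^2 + 7*c + 12) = (c - 2)*(c + 3)*(c + 4)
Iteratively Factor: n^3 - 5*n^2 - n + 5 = (n - 1)*(n^2 - 4*n - 5) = (n - 1)*(n + 1)*(n - 5)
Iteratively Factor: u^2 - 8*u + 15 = (u - 5)*(u - 3)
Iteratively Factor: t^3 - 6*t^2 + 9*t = (t - 3)*(t^2 - 3*t) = t*(t - 3)*(t - 3)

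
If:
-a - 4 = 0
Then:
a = -4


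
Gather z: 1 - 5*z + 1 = 2 - 5*z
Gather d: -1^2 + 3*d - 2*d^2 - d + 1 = -2*d^2 + 2*d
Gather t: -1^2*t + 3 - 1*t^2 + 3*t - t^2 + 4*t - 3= -2*t^2 + 6*t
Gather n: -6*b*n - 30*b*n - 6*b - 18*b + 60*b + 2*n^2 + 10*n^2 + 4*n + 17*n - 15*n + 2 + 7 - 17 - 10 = 36*b + 12*n^2 + n*(6 - 36*b) - 18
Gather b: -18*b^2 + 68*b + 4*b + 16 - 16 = -18*b^2 + 72*b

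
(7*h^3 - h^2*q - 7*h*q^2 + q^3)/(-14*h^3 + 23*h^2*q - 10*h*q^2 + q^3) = (h + q)/(-2*h + q)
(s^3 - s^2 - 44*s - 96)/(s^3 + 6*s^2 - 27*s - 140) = (s^2 - 5*s - 24)/(s^2 + 2*s - 35)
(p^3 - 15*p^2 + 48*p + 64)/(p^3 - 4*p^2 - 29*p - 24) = (p - 8)/(p + 3)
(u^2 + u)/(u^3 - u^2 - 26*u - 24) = u/(u^2 - 2*u - 24)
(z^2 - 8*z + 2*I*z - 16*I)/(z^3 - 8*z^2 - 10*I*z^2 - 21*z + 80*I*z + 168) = (z + 2*I)/(z^2 - 10*I*z - 21)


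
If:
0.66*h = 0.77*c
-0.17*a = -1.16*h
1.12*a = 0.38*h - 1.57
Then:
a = -1.48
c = -0.19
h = -0.22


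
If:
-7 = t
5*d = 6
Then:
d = 6/5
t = -7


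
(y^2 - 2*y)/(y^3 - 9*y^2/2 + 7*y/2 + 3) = 2*y/(2*y^2 - 5*y - 3)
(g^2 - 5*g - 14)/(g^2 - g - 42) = (g + 2)/(g + 6)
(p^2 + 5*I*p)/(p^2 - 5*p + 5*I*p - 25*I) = p/(p - 5)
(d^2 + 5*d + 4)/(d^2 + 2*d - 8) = (d + 1)/(d - 2)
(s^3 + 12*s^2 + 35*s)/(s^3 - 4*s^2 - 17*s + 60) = s*(s^2 + 12*s + 35)/(s^3 - 4*s^2 - 17*s + 60)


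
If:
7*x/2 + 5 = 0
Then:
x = -10/7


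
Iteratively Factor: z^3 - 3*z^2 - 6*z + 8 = (z + 2)*(z^2 - 5*z + 4) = (z - 1)*(z + 2)*(z - 4)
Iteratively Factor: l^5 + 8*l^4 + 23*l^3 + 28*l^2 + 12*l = (l)*(l^4 + 8*l^3 + 23*l^2 + 28*l + 12) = l*(l + 2)*(l^3 + 6*l^2 + 11*l + 6) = l*(l + 2)^2*(l^2 + 4*l + 3) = l*(l + 1)*(l + 2)^2*(l + 3)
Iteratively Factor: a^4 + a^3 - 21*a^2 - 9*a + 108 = (a - 3)*(a^3 + 4*a^2 - 9*a - 36) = (a - 3)*(a + 3)*(a^2 + a - 12) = (a - 3)*(a + 3)*(a + 4)*(a - 3)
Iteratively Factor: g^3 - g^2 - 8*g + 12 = (g + 3)*(g^2 - 4*g + 4) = (g - 2)*(g + 3)*(g - 2)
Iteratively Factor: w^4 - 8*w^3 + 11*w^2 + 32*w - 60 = (w + 2)*(w^3 - 10*w^2 + 31*w - 30) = (w - 5)*(w + 2)*(w^2 - 5*w + 6) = (w - 5)*(w - 2)*(w + 2)*(w - 3)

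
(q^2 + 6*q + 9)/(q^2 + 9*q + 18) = (q + 3)/(q + 6)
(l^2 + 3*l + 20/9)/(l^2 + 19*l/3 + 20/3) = (l + 5/3)/(l + 5)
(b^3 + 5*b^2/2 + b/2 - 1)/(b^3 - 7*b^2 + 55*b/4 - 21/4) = 2*(b^2 + 3*b + 2)/(2*b^2 - 13*b + 21)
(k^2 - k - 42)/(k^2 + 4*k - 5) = (k^2 - k - 42)/(k^2 + 4*k - 5)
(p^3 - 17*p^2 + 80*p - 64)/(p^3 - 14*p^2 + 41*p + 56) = (p^2 - 9*p + 8)/(p^2 - 6*p - 7)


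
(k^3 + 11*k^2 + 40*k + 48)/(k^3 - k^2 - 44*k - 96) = (k + 4)/(k - 8)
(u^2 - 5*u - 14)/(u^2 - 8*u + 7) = (u + 2)/(u - 1)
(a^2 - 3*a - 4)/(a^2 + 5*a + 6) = (a^2 - 3*a - 4)/(a^2 + 5*a + 6)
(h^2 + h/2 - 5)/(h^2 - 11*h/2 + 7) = (2*h + 5)/(2*h - 7)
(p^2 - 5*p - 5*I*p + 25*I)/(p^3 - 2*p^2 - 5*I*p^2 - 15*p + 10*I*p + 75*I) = 1/(p + 3)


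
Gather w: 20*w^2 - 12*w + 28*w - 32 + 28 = 20*w^2 + 16*w - 4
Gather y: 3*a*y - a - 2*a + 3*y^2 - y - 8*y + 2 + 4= -3*a + 3*y^2 + y*(3*a - 9) + 6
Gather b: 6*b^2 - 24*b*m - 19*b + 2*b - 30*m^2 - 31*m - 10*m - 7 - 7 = 6*b^2 + b*(-24*m - 17) - 30*m^2 - 41*m - 14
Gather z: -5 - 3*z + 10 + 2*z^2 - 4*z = 2*z^2 - 7*z + 5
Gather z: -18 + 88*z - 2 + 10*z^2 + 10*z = 10*z^2 + 98*z - 20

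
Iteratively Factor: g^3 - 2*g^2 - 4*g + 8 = (g - 2)*(g^2 - 4) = (g - 2)^2*(g + 2)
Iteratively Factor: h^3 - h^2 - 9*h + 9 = (h + 3)*(h^2 - 4*h + 3) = (h - 1)*(h + 3)*(h - 3)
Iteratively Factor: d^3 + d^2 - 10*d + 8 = (d - 2)*(d^2 + 3*d - 4) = (d - 2)*(d + 4)*(d - 1)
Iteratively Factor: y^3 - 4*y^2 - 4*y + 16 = (y - 2)*(y^2 - 2*y - 8) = (y - 4)*(y - 2)*(y + 2)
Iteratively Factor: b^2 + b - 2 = (b + 2)*(b - 1)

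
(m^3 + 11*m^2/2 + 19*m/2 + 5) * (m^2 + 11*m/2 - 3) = m^5 + 11*m^4 + 147*m^3/4 + 163*m^2/4 - m - 15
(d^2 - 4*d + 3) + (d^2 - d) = 2*d^2 - 5*d + 3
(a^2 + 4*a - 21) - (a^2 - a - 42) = 5*a + 21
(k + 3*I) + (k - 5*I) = 2*k - 2*I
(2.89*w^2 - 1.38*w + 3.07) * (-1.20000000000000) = -3.468*w^2 + 1.656*w - 3.684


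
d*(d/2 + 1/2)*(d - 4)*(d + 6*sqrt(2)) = d^4/2 - 3*d^3/2 + 3*sqrt(2)*d^3 - 9*sqrt(2)*d^2 - 2*d^2 - 12*sqrt(2)*d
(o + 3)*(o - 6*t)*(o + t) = o^3 - 5*o^2*t + 3*o^2 - 6*o*t^2 - 15*o*t - 18*t^2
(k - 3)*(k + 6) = k^2 + 3*k - 18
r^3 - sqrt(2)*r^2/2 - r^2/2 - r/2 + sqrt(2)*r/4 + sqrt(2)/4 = (r - 1)*(r + 1/2)*(r - sqrt(2)/2)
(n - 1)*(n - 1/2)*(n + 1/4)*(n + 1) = n^4 - n^3/4 - 9*n^2/8 + n/4 + 1/8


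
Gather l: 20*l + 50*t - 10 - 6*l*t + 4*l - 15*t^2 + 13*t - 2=l*(24 - 6*t) - 15*t^2 + 63*t - 12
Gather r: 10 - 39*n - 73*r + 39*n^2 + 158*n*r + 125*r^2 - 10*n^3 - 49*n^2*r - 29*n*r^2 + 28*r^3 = -10*n^3 + 39*n^2 - 39*n + 28*r^3 + r^2*(125 - 29*n) + r*(-49*n^2 + 158*n - 73) + 10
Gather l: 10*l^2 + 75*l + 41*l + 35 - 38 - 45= 10*l^2 + 116*l - 48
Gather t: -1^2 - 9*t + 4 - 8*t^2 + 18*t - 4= -8*t^2 + 9*t - 1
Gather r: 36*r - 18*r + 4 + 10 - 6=18*r + 8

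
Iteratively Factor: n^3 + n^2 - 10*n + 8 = (n + 4)*(n^2 - 3*n + 2) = (n - 1)*(n + 4)*(n - 2)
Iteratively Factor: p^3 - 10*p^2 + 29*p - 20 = (p - 1)*(p^2 - 9*p + 20) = (p - 4)*(p - 1)*(p - 5)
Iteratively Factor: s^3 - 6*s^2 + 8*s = (s)*(s^2 - 6*s + 8) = s*(s - 2)*(s - 4)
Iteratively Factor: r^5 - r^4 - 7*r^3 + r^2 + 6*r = (r)*(r^4 - r^3 - 7*r^2 + r + 6) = r*(r - 1)*(r^3 - 7*r - 6) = r*(r - 1)*(r + 1)*(r^2 - r - 6) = r*(r - 3)*(r - 1)*(r + 1)*(r + 2)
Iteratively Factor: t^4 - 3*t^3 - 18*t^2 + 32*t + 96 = (t - 4)*(t^3 + t^2 - 14*t - 24) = (t - 4)^2*(t^2 + 5*t + 6) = (t - 4)^2*(t + 3)*(t + 2)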